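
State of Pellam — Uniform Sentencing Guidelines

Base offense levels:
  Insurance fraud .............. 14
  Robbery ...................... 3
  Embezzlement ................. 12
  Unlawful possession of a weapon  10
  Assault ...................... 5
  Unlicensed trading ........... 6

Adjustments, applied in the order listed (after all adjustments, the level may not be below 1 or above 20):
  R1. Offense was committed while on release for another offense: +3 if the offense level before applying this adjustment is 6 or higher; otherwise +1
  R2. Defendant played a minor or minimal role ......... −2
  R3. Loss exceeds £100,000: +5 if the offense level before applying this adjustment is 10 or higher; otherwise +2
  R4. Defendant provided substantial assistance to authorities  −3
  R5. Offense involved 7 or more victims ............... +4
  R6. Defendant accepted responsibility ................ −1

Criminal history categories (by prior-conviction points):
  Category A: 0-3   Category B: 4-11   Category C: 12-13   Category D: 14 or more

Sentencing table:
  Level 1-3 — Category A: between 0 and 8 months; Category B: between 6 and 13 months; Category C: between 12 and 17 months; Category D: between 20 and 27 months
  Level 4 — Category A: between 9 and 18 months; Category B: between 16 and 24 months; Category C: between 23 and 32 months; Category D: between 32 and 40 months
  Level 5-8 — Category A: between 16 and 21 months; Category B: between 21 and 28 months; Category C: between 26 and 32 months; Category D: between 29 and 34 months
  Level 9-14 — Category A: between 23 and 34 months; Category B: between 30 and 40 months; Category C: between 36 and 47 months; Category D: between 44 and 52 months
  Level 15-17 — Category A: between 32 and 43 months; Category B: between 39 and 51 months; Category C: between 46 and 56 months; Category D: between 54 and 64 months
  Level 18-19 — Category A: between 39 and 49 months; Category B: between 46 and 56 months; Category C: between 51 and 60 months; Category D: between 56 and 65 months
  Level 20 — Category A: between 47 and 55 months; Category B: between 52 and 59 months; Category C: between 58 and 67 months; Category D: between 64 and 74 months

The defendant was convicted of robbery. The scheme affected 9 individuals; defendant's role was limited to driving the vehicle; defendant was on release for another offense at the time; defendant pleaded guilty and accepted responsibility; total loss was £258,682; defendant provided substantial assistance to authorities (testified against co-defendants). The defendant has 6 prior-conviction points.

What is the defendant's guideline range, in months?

Base offense level for robbery: 3.
R1 applies (level before this adjustment is 3 < 6, so +1): 3 + 1 = 4.
R2 applies: 4 − 2 = 2.
R3 applies (level before this adjustment is 2 < 10, so +2): 2 + 2 = 4.
R4 applies: 4 − 3 = 1.
R5 applies: 1 + 4 = 5.
R6 applies: 5 − 1 = 4.
Final offense level: 4.
Criminal history: 6 prior points → Category B (4-11).
Level 4 falls in the 4 band.
Grid: Level 4 × Category B = 16-24 months.

16-24 months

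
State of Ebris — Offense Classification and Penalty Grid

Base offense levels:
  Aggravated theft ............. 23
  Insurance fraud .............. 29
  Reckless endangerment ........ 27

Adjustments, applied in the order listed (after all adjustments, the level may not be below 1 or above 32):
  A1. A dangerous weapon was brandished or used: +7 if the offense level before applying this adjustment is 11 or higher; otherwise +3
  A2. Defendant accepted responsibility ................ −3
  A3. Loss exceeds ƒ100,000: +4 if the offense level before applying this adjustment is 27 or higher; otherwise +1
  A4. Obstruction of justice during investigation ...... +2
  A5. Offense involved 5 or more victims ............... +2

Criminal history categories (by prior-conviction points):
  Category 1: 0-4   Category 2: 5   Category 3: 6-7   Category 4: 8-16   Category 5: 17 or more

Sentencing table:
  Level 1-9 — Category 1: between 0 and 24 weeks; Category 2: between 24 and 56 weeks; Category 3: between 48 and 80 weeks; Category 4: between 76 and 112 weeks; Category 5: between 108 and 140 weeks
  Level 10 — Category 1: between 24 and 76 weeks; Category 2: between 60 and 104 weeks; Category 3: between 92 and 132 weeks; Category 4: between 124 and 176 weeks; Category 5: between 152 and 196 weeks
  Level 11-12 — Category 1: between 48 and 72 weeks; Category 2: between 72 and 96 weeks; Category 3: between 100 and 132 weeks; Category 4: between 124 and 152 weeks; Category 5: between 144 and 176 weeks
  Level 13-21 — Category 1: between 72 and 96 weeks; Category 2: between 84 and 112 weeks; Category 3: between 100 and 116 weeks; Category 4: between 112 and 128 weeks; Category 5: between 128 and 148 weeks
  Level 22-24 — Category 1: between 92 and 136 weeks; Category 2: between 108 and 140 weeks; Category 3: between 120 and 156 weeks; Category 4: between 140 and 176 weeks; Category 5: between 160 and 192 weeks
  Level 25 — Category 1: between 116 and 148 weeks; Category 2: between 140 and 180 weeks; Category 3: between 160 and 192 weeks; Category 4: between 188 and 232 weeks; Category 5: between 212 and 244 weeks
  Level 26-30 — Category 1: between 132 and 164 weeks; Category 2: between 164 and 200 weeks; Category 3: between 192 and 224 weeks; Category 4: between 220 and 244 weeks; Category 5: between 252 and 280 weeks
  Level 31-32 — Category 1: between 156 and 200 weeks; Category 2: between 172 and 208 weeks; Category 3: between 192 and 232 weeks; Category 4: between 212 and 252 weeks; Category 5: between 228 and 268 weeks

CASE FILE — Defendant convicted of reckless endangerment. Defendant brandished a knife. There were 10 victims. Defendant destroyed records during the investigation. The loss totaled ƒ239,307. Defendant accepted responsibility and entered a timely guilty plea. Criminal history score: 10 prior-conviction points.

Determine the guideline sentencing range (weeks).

212-252 weeks

Base offense level for reckless endangerment: 27.
A1 applies (level before this adjustment is 27 ≥ 11, so +7): 27 + 7 = 34.
A2 applies: 34 − 3 = 31.
A3 applies (level before this adjustment is 31 ≥ 27, so +4): 31 + 4 = 35.
A4 applies: 35 + 2 = 37.
A5 applies: 37 + 2 = 39.
Level 39 exceeds the maximum of 32; capped at 32.
Final offense level: 32.
Criminal history: 10 prior points → Category 4 (8-16).
Level 32 falls in the 31-32 band.
Grid: Level 31-32 × Category 4 = 212-252 weeks.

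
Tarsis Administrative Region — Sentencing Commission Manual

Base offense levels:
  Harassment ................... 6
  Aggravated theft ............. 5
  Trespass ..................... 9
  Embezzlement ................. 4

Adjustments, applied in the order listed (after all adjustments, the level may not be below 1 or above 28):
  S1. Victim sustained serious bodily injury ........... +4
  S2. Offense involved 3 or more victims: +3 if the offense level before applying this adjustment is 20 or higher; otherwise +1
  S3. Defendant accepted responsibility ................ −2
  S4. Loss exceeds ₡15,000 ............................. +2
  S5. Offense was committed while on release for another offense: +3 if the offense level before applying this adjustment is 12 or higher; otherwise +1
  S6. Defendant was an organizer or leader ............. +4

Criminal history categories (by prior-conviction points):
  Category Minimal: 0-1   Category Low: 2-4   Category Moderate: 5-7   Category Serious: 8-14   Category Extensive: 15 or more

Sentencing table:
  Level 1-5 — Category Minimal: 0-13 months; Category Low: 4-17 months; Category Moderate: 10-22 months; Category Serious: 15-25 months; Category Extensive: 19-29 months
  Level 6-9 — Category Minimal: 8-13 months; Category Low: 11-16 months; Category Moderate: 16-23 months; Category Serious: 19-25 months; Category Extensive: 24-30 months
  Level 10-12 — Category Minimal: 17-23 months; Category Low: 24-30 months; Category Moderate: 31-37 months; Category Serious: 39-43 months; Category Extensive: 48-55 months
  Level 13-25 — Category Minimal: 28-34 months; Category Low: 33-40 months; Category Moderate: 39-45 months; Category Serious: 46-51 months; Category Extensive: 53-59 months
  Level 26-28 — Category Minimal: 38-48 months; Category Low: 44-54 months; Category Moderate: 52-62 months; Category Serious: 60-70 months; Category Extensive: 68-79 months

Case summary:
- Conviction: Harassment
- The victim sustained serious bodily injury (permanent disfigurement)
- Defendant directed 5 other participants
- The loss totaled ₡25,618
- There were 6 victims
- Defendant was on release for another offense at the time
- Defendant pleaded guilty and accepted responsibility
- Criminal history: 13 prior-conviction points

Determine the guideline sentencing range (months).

46-51 months

Base offense level for harassment: 6.
S1 applies: 6 + 4 = 10.
S2 applies (level before this adjustment is 10 < 20, so +1): 10 + 1 = 11.
S3 applies: 11 − 2 = 9.
S4 applies: 9 + 2 = 11.
S5 applies (level before this adjustment is 11 < 12, so +1): 11 + 1 = 12.
S6 applies: 12 + 4 = 16.
Final offense level: 16.
Criminal history: 13 prior points → Category Serious (8-14).
Level 16 falls in the 13-25 band.
Grid: Level 13-25 × Category Serious = 46-51 months.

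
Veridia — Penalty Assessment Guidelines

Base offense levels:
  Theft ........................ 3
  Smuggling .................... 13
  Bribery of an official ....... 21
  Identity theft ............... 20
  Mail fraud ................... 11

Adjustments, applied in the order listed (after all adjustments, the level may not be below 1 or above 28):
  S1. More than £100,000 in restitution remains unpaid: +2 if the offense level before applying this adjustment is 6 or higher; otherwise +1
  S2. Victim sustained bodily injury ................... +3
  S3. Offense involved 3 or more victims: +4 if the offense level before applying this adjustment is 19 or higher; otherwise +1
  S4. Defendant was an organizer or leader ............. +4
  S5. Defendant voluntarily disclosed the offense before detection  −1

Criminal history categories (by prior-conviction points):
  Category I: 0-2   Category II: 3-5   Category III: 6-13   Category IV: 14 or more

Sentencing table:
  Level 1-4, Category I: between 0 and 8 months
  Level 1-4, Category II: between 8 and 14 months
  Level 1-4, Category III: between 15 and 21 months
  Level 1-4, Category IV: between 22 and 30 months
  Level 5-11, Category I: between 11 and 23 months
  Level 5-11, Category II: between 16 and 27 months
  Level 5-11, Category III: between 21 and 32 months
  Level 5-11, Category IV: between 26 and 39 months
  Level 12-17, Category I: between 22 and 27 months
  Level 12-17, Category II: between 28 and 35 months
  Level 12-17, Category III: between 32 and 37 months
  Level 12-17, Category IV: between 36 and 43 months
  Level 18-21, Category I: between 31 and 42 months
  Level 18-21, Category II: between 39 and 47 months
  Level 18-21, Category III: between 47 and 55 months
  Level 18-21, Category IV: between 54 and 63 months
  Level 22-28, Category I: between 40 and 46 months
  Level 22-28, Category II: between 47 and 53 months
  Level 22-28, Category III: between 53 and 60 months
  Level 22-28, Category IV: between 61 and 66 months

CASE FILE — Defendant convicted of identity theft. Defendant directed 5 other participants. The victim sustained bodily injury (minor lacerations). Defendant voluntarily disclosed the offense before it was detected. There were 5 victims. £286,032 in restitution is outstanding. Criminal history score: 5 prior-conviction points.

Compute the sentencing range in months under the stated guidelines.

47-53 months

Base offense level for identity theft: 20.
S1 applies (level before this adjustment is 20 ≥ 6, so +2): 20 + 2 = 22.
S2 applies: 22 + 3 = 25.
S3 applies (level before this adjustment is 25 ≥ 19, so +4): 25 + 4 = 29.
S4 applies: 29 + 4 = 33.
S5 applies: 33 − 1 = 32.
Level 32 exceeds the maximum of 28; capped at 28.
Final offense level: 28.
Criminal history: 5 prior points → Category II (3-5).
Level 28 falls in the 22-28 band.
Grid: Level 22-28 × Category II = 47-53 months.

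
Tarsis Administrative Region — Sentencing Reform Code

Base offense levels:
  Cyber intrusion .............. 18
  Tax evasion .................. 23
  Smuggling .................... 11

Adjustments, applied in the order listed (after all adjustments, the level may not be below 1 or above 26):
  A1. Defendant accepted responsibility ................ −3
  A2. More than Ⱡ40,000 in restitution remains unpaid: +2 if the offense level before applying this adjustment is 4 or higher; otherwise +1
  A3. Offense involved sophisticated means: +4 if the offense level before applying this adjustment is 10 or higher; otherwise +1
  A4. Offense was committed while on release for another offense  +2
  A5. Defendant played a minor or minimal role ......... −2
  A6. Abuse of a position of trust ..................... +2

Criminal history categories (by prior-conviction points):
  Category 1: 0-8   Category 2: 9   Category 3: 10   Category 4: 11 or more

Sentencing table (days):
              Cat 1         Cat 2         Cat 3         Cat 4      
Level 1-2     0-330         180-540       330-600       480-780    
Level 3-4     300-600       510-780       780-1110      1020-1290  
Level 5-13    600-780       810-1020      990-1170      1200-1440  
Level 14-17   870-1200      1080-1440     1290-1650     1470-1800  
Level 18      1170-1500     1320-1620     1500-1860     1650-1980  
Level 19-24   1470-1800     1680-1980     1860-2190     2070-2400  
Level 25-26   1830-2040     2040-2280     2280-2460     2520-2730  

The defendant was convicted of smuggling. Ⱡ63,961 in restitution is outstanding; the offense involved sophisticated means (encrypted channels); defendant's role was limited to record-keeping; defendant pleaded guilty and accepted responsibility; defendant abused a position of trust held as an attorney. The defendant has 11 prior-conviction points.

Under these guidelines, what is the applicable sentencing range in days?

Base offense level for smuggling: 11.
A1 applies: 11 − 3 = 8.
A2 applies (level before this adjustment is 8 ≥ 4, so +2): 8 + 2 = 10.
A3 applies (level before this adjustment is 10 ≥ 10, so +4): 10 + 4 = 14.
A4 does not apply.
A5 applies: 14 − 2 = 12.
A6 applies: 12 + 2 = 14.
Final offense level: 14.
Criminal history: 11 prior points → Category 4 (11+).
Level 14 falls in the 14-17 band.
Grid: Level 14-17 × Category 4 = 1470-1800 days.

1470-1800 days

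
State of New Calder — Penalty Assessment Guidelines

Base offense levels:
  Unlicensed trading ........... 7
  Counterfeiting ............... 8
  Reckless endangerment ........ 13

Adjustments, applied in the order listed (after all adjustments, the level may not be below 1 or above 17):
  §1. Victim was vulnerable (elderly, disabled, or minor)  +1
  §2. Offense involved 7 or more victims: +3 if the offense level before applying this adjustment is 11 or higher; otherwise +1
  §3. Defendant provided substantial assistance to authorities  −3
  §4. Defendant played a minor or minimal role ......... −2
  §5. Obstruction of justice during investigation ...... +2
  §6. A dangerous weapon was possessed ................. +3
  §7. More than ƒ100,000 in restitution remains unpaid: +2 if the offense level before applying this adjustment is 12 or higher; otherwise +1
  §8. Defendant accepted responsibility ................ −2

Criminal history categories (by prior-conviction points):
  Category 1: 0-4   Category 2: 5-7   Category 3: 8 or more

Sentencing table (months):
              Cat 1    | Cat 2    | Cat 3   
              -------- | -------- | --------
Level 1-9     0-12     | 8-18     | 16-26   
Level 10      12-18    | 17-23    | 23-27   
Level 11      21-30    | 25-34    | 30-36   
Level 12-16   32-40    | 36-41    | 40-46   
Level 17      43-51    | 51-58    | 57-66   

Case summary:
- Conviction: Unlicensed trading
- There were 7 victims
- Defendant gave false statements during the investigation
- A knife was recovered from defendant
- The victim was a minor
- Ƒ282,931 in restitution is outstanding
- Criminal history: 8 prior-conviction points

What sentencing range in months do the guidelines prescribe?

Base offense level for unlicensed trading: 7.
§1 applies: 7 + 1 = 8.
§2 applies (level before this adjustment is 8 < 11, so +1): 8 + 1 = 9.
§4 does not apply.
§5 applies: 9 + 2 = 11.
§6 applies: 11 + 3 = 14.
§7 applies (level before this adjustment is 14 ≥ 12, so +2): 14 + 2 = 16.
Final offense level: 16.
Criminal history: 8 prior points → Category 3 (8+).
Level 16 falls in the 12-16 band.
Grid: Level 12-16 × Category 3 = 40-46 months.

40-46 months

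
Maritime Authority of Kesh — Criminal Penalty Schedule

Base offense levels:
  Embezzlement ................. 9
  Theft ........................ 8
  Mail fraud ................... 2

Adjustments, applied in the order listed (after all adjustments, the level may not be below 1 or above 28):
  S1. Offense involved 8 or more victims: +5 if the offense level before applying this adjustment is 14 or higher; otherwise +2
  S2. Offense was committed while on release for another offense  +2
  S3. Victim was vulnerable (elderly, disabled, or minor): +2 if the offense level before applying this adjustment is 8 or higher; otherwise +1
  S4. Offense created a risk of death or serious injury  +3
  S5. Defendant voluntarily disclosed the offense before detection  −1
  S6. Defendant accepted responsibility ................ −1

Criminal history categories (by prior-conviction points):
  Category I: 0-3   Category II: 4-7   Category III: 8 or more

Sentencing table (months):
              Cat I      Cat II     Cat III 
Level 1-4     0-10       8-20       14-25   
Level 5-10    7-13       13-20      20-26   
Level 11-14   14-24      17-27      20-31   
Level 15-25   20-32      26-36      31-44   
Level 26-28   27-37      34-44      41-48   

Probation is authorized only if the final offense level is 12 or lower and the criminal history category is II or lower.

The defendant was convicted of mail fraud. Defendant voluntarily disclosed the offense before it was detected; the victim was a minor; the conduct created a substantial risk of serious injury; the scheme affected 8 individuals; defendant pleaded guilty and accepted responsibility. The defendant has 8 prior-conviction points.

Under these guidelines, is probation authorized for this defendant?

No

Base offense level for mail fraud: 2.
S1 applies (level before this adjustment is 2 < 14, so +2): 2 + 2 = 4.
S2 does not apply.
S3 applies (level before this adjustment is 4 < 8, so +1): 4 + 1 = 5.
S4 applies: 5 + 3 = 8.
S5 applies: 8 − 1 = 7.
S6 applies: 7 − 1 = 6.
Final offense level: 6.
Criminal history: 8 prior points → Category III (8+).
Level 6 falls in the 5-10 band.
Grid: Level 5-10 × Category III = 20-26 months.
Probation check: level 6 ≤ 12 and category III > II → not eligible.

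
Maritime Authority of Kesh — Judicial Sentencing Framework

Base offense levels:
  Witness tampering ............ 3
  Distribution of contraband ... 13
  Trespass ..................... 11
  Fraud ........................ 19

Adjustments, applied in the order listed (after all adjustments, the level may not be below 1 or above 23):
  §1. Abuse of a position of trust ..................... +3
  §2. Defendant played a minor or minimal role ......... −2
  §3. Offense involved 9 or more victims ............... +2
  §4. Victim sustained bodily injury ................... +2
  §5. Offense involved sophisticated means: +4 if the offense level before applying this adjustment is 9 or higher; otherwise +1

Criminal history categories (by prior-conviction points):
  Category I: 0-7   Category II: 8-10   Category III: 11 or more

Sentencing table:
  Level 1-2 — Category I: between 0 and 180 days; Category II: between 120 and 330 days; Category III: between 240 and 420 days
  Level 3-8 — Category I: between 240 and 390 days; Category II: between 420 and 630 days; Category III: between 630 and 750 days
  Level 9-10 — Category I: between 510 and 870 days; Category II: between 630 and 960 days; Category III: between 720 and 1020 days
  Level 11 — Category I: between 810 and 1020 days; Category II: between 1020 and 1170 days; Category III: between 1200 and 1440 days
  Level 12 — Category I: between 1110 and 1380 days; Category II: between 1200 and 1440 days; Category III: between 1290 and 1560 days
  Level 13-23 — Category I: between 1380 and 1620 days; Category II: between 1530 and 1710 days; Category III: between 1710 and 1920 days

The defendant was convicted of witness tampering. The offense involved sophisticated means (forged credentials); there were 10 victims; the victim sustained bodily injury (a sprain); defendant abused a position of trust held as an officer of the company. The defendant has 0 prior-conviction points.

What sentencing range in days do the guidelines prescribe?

Base offense level for witness tampering: 3.
§1 applies: 3 + 3 = 6.
§2 does not apply.
§3 applies: 6 + 2 = 8.
§4 applies: 8 + 2 = 10.
§5 applies (level before this adjustment is 10 ≥ 9, so +4): 10 + 4 = 14.
Final offense level: 14.
Criminal history: 0 prior points → Category I (0-7).
Level 14 falls in the 13-23 band.
Grid: Level 13-23 × Category I = 1380-1620 days.

1380-1620 days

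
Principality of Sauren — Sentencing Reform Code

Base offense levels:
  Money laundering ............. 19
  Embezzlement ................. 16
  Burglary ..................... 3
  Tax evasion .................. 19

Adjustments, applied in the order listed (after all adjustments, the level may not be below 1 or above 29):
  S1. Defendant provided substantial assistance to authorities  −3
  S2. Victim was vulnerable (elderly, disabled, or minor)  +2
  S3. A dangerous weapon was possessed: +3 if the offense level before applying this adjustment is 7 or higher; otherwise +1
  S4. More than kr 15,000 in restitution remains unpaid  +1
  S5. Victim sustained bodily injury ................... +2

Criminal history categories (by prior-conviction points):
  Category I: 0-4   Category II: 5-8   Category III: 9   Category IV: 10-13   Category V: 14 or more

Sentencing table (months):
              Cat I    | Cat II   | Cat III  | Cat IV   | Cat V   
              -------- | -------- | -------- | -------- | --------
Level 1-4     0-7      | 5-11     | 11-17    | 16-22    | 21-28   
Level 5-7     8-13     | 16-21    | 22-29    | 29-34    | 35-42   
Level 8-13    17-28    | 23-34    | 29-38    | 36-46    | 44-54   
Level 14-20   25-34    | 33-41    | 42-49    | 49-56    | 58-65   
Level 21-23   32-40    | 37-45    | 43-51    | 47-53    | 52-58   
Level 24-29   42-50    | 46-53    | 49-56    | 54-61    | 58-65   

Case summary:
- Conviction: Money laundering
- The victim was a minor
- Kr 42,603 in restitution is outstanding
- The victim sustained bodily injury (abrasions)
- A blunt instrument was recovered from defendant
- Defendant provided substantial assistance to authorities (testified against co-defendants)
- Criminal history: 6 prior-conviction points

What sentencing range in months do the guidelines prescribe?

Base offense level for money laundering: 19.
S1 applies: 19 − 3 = 16.
S2 applies: 16 + 2 = 18.
S3 applies (level before this adjustment is 18 ≥ 7, so +3): 18 + 3 = 21.
S4 applies: 21 + 1 = 22.
S5 applies: 22 + 2 = 24.
Final offense level: 24.
Criminal history: 6 prior points → Category II (5-8).
Level 24 falls in the 24-29 band.
Grid: Level 24-29 × Category II = 46-53 months.

46-53 months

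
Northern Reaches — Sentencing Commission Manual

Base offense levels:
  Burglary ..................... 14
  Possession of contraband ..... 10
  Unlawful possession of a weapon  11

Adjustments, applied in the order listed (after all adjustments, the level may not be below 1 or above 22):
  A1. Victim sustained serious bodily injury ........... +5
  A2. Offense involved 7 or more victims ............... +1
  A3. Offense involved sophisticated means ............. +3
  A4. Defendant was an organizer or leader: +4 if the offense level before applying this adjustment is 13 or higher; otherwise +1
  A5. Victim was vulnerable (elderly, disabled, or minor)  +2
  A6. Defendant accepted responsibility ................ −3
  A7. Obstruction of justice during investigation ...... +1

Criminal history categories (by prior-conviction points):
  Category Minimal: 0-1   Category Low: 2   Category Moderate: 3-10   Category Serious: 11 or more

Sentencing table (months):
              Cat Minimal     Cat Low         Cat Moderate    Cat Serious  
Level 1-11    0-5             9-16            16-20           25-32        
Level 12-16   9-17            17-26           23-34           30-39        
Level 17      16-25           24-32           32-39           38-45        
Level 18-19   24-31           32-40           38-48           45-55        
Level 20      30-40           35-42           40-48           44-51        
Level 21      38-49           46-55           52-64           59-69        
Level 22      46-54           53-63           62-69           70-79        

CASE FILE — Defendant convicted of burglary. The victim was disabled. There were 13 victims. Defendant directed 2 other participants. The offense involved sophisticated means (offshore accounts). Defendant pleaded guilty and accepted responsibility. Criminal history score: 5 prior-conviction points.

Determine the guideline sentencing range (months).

52-64 months

Base offense level for burglary: 14.
A1 does not apply.
A2 applies: 14 + 1 = 15.
A3 applies: 15 + 3 = 18.
A4 applies (level before this adjustment is 18 ≥ 13, so +4): 18 + 4 = 22.
A5 applies: 22 + 2 = 24.
A6 applies: 24 − 3 = 21.
A7 does not apply.
Final offense level: 21.
Criminal history: 5 prior points → Category Moderate (3-10).
Level 21 falls in the 21 band.
Grid: Level 21 × Category Moderate = 52-64 months.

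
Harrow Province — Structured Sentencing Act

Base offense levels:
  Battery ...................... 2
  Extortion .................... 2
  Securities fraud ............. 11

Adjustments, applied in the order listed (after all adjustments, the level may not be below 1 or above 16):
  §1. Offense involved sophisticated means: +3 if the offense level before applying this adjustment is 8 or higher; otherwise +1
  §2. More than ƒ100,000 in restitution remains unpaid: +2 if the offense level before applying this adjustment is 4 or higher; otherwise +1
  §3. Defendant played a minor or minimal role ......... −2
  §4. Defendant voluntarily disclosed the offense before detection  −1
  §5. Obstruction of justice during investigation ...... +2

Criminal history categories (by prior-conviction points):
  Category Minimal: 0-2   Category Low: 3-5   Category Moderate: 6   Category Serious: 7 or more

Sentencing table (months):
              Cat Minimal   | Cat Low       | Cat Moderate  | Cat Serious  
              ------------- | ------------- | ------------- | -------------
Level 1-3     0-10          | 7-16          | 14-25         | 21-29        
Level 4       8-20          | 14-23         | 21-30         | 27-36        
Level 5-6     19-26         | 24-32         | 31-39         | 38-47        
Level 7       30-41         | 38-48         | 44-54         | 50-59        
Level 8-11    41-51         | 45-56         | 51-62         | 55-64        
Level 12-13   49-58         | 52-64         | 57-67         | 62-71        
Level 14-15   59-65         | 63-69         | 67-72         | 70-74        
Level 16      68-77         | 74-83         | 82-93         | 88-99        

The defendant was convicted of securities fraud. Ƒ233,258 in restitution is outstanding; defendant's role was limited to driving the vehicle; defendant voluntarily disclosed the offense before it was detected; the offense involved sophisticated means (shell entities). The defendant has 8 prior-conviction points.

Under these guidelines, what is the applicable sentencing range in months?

Base offense level for securities fraud: 11.
§1 applies (level before this adjustment is 11 ≥ 8, so +3): 11 + 3 = 14.
§2 applies (level before this adjustment is 14 ≥ 4, so +2): 14 + 2 = 16.
§3 applies: 16 − 2 = 14.
§4 applies: 14 − 1 = 13.
§5 does not apply.
Final offense level: 13.
Criminal history: 8 prior points → Category Serious (7+).
Level 13 falls in the 12-13 band.
Grid: Level 12-13 × Category Serious = 62-71 months.

62-71 months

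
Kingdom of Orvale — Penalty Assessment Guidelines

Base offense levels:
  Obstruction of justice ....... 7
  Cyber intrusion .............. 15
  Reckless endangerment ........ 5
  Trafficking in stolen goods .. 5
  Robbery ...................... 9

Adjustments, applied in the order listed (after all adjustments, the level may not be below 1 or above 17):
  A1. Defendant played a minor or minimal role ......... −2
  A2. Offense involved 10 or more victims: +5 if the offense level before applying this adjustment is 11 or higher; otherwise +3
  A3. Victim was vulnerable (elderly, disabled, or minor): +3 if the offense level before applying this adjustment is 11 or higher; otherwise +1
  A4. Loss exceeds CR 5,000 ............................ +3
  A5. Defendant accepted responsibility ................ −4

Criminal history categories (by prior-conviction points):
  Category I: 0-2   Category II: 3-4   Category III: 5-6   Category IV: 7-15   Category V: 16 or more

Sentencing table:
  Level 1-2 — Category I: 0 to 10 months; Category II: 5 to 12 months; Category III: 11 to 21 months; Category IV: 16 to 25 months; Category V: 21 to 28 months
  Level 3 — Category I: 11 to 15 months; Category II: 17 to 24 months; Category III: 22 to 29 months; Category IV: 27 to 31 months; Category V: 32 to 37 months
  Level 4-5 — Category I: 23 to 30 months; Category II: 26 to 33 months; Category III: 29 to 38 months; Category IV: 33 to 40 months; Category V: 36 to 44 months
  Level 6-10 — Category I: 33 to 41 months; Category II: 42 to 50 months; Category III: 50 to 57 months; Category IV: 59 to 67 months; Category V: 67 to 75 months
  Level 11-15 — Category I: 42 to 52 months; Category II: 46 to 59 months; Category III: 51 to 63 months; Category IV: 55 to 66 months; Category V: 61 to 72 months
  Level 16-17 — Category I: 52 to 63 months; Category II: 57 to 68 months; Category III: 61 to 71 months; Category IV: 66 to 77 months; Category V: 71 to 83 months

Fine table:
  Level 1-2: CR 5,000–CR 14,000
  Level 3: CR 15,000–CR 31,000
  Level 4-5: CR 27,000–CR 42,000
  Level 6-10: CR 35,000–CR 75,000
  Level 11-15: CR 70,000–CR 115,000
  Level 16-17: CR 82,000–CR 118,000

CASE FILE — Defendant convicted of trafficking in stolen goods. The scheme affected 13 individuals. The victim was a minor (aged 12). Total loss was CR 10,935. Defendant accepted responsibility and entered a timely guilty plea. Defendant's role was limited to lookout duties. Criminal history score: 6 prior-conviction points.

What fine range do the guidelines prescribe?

Base offense level for trafficking in stolen goods: 5.
A1 applies: 5 − 2 = 3.
A2 applies (level before this adjustment is 3 < 11, so +3): 3 + 3 = 6.
A3 applies (level before this adjustment is 6 < 11, so +1): 6 + 1 = 7.
A4 applies: 7 + 3 = 10.
A5 applies: 10 − 4 = 6.
Final offense level: 6.
Level 6 falls in the 6-10 band.
Fine table: Level 6-10 → CR 35,000–CR 75,000.

CR 35,000–CR 75,000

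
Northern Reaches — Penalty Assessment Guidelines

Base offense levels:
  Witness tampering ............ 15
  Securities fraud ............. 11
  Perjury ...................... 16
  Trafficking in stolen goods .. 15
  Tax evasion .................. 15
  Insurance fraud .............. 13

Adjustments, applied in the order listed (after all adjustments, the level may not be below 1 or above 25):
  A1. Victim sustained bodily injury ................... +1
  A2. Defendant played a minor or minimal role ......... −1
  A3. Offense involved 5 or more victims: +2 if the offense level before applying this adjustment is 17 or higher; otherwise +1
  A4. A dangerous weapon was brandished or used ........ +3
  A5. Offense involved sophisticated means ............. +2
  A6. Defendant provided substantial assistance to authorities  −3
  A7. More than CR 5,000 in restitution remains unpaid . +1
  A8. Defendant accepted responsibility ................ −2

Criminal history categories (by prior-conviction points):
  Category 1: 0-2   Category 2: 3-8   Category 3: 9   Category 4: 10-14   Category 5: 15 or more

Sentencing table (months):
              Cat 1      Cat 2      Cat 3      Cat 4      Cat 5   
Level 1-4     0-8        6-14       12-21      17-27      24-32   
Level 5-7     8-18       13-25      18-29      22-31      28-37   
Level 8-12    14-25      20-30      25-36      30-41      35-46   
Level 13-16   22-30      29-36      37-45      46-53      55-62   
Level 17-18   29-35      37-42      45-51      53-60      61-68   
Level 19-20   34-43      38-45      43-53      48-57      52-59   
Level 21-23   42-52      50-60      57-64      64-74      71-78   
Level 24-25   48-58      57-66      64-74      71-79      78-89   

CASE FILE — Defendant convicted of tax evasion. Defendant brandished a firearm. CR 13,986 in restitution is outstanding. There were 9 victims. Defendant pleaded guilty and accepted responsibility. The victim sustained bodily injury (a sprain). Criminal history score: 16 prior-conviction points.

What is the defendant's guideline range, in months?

52-59 months

Base offense level for tax evasion: 15.
A1 applies: 15 + 1 = 16.
A3 applies (level before this adjustment is 16 < 17, so +1): 16 + 1 = 17.
A4 applies: 17 + 3 = 20.
A5 does not apply.
A7 applies: 20 + 1 = 21.
A8 applies: 21 − 2 = 19.
Final offense level: 19.
Criminal history: 16 prior points → Category 5 (15+).
Level 19 falls in the 19-20 band.
Grid: Level 19-20 × Category 5 = 52-59 months.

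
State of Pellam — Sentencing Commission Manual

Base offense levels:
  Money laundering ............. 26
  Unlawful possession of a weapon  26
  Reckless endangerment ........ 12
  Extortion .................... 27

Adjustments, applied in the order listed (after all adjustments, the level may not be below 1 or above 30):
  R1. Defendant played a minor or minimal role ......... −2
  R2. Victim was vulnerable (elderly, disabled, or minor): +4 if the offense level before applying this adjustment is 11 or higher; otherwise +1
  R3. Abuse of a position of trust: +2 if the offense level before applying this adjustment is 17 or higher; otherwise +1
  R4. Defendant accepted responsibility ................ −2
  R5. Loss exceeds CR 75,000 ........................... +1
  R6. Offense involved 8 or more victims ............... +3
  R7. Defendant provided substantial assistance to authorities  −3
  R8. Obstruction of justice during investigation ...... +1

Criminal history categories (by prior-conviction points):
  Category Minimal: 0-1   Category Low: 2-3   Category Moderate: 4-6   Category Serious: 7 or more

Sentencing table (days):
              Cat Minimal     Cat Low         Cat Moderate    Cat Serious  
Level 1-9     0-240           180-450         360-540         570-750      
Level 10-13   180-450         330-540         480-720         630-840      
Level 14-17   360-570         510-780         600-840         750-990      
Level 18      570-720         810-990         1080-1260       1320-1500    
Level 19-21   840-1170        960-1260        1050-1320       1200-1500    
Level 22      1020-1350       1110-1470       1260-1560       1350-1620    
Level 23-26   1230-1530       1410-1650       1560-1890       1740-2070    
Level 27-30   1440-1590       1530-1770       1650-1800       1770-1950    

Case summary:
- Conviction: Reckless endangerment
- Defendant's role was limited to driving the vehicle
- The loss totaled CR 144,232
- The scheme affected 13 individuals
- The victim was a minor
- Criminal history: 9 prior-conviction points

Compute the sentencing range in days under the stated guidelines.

750-990 days

Base offense level for reckless endangerment: 12.
R1 applies: 12 − 2 = 10.
R2 applies (level before this adjustment is 10 < 11, so +1): 10 + 1 = 11.
R5 applies: 11 + 1 = 12.
R6 applies: 12 + 3 = 15.
R7 does not apply.
R8 does not apply.
Final offense level: 15.
Criminal history: 9 prior points → Category Serious (7+).
Level 15 falls in the 14-17 band.
Grid: Level 14-17 × Category Serious = 750-990 days.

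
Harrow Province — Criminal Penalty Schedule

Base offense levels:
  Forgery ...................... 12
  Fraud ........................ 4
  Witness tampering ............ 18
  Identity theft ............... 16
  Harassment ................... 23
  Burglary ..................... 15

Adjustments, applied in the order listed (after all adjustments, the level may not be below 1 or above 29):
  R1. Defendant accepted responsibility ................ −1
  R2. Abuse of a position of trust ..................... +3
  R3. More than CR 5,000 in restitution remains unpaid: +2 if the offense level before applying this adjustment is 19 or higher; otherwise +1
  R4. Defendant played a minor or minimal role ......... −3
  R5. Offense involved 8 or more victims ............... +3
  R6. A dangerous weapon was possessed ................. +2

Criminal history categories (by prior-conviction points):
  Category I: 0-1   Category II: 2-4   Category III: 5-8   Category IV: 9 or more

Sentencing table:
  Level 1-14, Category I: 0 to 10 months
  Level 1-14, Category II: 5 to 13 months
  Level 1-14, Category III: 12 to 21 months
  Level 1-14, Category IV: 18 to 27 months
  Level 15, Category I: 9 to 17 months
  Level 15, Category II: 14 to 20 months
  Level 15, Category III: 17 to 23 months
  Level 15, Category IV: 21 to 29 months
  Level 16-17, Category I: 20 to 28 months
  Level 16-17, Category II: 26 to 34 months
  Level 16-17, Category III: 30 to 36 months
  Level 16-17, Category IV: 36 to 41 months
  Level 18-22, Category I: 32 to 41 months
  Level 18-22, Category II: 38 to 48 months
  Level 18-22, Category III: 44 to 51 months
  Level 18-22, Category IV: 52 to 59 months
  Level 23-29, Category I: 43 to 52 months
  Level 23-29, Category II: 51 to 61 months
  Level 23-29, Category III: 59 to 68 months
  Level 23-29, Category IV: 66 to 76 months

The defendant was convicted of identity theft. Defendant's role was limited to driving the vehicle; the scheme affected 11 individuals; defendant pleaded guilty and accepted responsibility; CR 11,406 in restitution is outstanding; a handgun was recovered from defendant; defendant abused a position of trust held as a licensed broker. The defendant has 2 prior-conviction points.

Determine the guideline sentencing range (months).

Base offense level for identity theft: 16.
R1 applies: 16 − 1 = 15.
R2 applies: 15 + 3 = 18.
R3 applies (level before this adjustment is 18 < 19, so +1): 18 + 1 = 19.
R4 applies: 19 − 3 = 16.
R5 applies: 16 + 3 = 19.
R6 applies: 19 + 2 = 21.
Final offense level: 21.
Criminal history: 2 prior points → Category II (2-4).
Level 21 falls in the 18-22 band.
Grid: Level 18-22 × Category II = 38-48 months.

38-48 months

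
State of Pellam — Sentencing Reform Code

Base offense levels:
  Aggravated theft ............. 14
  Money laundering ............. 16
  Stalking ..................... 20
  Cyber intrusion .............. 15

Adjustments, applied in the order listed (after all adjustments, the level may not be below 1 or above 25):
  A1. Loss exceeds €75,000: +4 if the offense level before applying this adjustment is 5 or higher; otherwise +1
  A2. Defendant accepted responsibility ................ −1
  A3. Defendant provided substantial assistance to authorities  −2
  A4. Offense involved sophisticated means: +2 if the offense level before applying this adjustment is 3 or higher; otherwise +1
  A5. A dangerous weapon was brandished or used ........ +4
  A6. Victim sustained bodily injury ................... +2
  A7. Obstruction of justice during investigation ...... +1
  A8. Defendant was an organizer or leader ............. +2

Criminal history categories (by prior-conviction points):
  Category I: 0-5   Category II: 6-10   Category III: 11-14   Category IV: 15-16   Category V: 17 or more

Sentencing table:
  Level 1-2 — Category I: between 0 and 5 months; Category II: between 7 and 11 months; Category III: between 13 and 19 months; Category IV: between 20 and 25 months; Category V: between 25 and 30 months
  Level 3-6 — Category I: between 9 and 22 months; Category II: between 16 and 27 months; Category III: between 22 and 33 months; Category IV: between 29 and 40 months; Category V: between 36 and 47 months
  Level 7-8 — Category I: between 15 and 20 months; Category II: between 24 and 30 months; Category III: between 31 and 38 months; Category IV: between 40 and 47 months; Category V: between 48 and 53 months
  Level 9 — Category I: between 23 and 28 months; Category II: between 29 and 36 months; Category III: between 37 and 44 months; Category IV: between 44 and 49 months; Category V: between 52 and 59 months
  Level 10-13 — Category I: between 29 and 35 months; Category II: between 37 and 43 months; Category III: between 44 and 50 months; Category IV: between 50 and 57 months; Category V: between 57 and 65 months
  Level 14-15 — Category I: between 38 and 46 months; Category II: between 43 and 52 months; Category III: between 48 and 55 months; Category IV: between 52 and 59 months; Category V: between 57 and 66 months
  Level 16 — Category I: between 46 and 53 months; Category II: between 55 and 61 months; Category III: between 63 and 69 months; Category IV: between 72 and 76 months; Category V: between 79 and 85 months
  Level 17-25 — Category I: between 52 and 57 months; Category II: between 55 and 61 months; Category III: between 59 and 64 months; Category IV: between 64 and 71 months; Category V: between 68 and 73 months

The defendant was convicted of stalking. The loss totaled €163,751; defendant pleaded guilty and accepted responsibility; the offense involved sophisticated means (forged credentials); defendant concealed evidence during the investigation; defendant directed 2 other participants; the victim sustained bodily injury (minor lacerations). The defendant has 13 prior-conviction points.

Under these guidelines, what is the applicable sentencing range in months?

Base offense level for stalking: 20.
A1 applies (level before this adjustment is 20 ≥ 5, so +4): 20 + 4 = 24.
A2 applies: 24 − 1 = 23.
A4 applies (level before this adjustment is 23 ≥ 3, so +2): 23 + 2 = 25.
A6 applies: 25 + 2 = 27.
A7 applies: 27 + 1 = 28.
A8 applies: 28 + 2 = 30.
Level 30 exceeds the maximum of 25; capped at 25.
Final offense level: 25.
Criminal history: 13 prior points → Category III (11-14).
Level 25 falls in the 17-25 band.
Grid: Level 17-25 × Category III = 59-64 months.

59-64 months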